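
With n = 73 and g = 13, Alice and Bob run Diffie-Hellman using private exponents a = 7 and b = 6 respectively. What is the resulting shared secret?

24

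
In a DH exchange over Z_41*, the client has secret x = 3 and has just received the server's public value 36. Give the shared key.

39

Shared key K = 36^3 mod 41.
36^1 ≡ 36 (mod 41)
36^2 = (36^1)^2 ≡ 36^2 = 1296 ≡ 25 (mod 41)
36^3 = 36^2 · 36^1 ≡ 25 · 36 ≡ 39 (mod 41).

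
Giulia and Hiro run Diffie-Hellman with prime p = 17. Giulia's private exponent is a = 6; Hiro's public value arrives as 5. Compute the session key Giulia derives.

Shared key K = 5^6 mod 17.
5^1 ≡ 5 (mod 17)
5^2 = (5^1)^2 ≡ 5^2 = 25 ≡ 8 (mod 17)
5^4 = (5^2)^2 ≡ 8^2 = 64 ≡ 13 (mod 17)
5^6 = 5^4 · 5^2 ≡ 13 · 8 ≡ 2 (mod 17).

2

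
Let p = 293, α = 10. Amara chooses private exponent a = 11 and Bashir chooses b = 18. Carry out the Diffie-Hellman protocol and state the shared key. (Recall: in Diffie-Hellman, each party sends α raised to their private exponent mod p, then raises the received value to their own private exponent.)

55

Bashir sends B = α^b mod p = 10^18 mod 293.
10^1 ≡ 10 (mod 293)
10^2 = (10^1)^2 ≡ 10^2 = 100 ≡ 100 (mod 293)
10^4 = (10^2)^2 ≡ 100^2 = 10000 ≡ 38 (mod 293)
10^8 = (10^4)^2 ≡ 38^2 = 1444 ≡ 272 (mod 293)
10^16 = (10^8)^2 ≡ 272^2 = 73984 ≡ 148 (mod 293)
10^18 = 10^16 · 10^2 ≡ 148 · 100 ≡ 150 (mod 293).
So B = 150. Amara then computes K = B^a mod p = 150^11 mod 293.
150^1 ≡ 150 (mod 293)
150^2 = (150^1)^2 ≡ 150^2 = 22500 ≡ 232 (mod 293)
150^4 = (150^2)^2 ≡ 232^2 = 53824 ≡ 205 (mod 293)
150^8 = (150^4)^2 ≡ 205^2 = 42025 ≡ 126 (mod 293)
150^11 = 150^8 · 150^2 · 150^1 ≡ 126 · 232 · 150 ≡ 55 (mod 293).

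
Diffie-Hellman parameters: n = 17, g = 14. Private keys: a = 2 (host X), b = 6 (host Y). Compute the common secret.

Host X sends A = g^a mod n = 14^2 mod 17.
14^1 ≡ 14 (mod 17)
14^2 = (14^1)^2 ≡ 14^2 = 196 ≡ 9 (mod 17)
So A = 9. Host Y then computes K = A^b mod n = 9^6 mod 17.
9^1 ≡ 9 (mod 17)
9^2 = (9^1)^2 ≡ 9^2 = 81 ≡ 13 (mod 17)
9^4 = (9^2)^2 ≡ 13^2 = 169 ≡ 16 (mod 17)
9^6 = 9^4 · 9^2 ≡ 16 · 13 ≡ 4 (mod 17).

4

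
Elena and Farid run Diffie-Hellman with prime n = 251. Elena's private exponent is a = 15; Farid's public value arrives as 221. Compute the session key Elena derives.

51

Shared key K = 221^15 mod 251.
221^1 ≡ 221 (mod 251)
221^2 = (221^1)^2 ≡ 221^2 = 48841 ≡ 147 (mod 251)
221^4 = (221^2)^2 ≡ 147^2 = 21609 ≡ 23 (mod 251)
221^8 = (221^4)^2 ≡ 23^2 = 529 ≡ 27 (mod 251)
221^15 = 221^8 · 221^4 · 221^2 · 221^1 ≡ 27 · 23 · 147 · 221 ≡ 51 (mod 251).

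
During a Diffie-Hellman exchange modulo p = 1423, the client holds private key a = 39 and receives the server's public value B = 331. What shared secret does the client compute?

Shared key K = 331^39 mod 1423.
331^1 ≡ 331 (mod 1423)
331^2 = (331^1)^2 ≡ 331^2 = 109561 ≡ 1413 (mod 1423)
331^4 = (331^2)^2 ≡ 1413^2 = 1996569 ≡ 100 (mod 1423)
331^8 = (331^4)^2 ≡ 100^2 = 10000 ≡ 39 (mod 1423)
331^16 = (331^8)^2 ≡ 39^2 = 1521 ≡ 98 (mod 1423)
331^32 = (331^16)^2 ≡ 98^2 = 9604 ≡ 1066 (mod 1423)
331^39 = 331^32 · 331^4 · 331^2 · 331^1 ≡ 1066 · 100 · 1413 · 331 ≡ 1080 (mod 1423).

1080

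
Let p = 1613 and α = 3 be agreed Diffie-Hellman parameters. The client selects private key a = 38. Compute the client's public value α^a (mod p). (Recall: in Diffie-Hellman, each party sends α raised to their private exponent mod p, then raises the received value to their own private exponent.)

1288

Public value = 3^38 (mod 1613).
3^1 ≡ 3 (mod 1613)
3^2 = (3^1)^2 ≡ 3^2 = 9 ≡ 9 (mod 1613)
3^4 = (3^2)^2 ≡ 9^2 = 81 ≡ 81 (mod 1613)
3^8 = (3^4)^2 ≡ 81^2 = 6561 ≡ 109 (mod 1613)
3^16 = (3^8)^2 ≡ 109^2 = 11881 ≡ 590 (mod 1613)
3^32 = (3^16)^2 ≡ 590^2 = 348100 ≡ 1305 (mod 1613)
3^38 = 3^32 · 3^4 · 3^2 ≡ 1305 · 81 · 9 ≡ 1288 (mod 1613).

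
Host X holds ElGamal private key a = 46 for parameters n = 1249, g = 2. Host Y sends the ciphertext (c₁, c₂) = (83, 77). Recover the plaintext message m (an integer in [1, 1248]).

933

Shared mask s = c₁^a mod n = 83^46 mod 1249.
83^1 ≡ 83 (mod 1249)
83^2 = (83^1)^2 ≡ 83^2 = 6889 ≡ 644 (mod 1249)
83^4 = (83^2)^2 ≡ 644^2 = 414736 ≡ 68 (mod 1249)
83^8 = (83^4)^2 ≡ 68^2 = 4624 ≡ 877 (mod 1249)
83^16 = (83^8)^2 ≡ 877^2 = 769129 ≡ 994 (mod 1249)
83^32 = (83^16)^2 ≡ 994^2 = 988036 ≡ 77 (mod 1249)
83^46 = 83^32 · 83^8 · 83^4 · 83^2 ≡ 77 · 877 · 68 · 644 ≡ 146 (mod 1249).
So s = 146; s⁻¹ ≡ 77 (mod 1249).
m = c₂ · s⁻¹ mod 1249 = 77 · 77 mod 1249 = 933.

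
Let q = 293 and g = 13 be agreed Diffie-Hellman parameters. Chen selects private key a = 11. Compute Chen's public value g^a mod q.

Public value = 13^11 mod 293.
13^1 ≡ 13 (mod 293)
13^2 = (13^1)^2 ≡ 13^2 = 169 ≡ 169 (mod 293)
13^4 = (13^2)^2 ≡ 169^2 = 28561 ≡ 140 (mod 293)
13^8 = (13^4)^2 ≡ 140^2 = 19600 ≡ 262 (mod 293)
13^11 = 13^8 · 13^2 · 13^1 ≡ 262 · 169 · 13 ≡ 162 (mod 293).

162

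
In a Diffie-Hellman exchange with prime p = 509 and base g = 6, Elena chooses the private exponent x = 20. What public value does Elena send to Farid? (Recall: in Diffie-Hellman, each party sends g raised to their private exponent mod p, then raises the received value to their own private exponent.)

391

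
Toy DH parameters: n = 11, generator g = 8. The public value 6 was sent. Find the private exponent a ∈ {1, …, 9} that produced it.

3

Try successive powers of 8 modulo 11:
8^1 ≡ 8
8^2 ≡ 9
8^3 ≡ 6
Found: a = 3.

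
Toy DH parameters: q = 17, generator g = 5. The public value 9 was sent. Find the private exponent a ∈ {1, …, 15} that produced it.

Try successive powers of 5 modulo 17:
5^1 ≡ 5
5^2 ≡ 8
5^3 ≡ 6
5^4 ≡ 13
5^5 ≡ 14
5^6 ≡ 2
5^7 ≡ 10
5^8 ≡ 16
5^9 ≡ 12
5^10 ≡ 9
Found: a = 10.

10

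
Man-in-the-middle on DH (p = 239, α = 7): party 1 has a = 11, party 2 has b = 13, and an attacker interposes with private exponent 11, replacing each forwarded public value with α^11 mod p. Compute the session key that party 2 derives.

Party 2 receives an attacker's public value M = 7^11 mod 239 instead of the honest one.
7^1 ≡ 7 (mod 239)
7^2 = (7^1)^2 ≡ 7^2 = 49 ≡ 49 (mod 239)
7^4 = (7^2)^2 ≡ 49^2 = 2401 ≡ 11 (mod 239)
7^8 = (7^4)^2 ≡ 11^2 = 121 ≡ 121 (mod 239)
7^11 = 7^8 · 7^2 · 7^1 ≡ 121 · 49 · 7 ≡ 156 (mod 239).
So M = 156. Party 2 computes K = M^13 mod 239.
156^1 ≡ 156 (mod 239)
156^2 = (156^1)^2 ≡ 156^2 = 24336 ≡ 197 (mod 239)
156^4 = (156^2)^2 ≡ 197^2 = 38809 ≡ 91 (mod 239)
156^8 = (156^4)^2 ≡ 91^2 = 8281 ≡ 155 (mod 239)
156^13 = 156^8 · 156^4 · 156^1 ≡ 155 · 91 · 156 ≡ 146 (mod 239).

146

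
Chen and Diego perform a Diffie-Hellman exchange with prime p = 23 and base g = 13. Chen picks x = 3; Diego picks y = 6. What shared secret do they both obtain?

Chen sends A = g^x mod p = 13^3 mod 23.
13^1 ≡ 13 (mod 23)
13^2 = (13^1)^2 ≡ 13^2 = 169 ≡ 8 (mod 23)
13^3 = 13^2 · 13^1 ≡ 8 · 13 ≡ 12 (mod 23).
So A = 12. Diego then computes K = A^y mod p = 12^6 mod 23.
12^1 ≡ 12 (mod 23)
12^2 = (12^1)^2 ≡ 12^2 = 144 ≡ 6 (mod 23)
12^4 = (12^2)^2 ≡ 6^2 = 36 ≡ 13 (mod 23)
12^6 = 12^4 · 12^2 ≡ 13 · 6 ≡ 9 (mod 23).

9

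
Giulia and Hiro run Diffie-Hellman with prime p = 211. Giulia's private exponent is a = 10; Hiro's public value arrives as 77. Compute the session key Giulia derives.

196

Shared key K = 77^10 mod 211.
77^1 ≡ 77 (mod 211)
77^2 = (77^1)^2 ≡ 77^2 = 5929 ≡ 21 (mod 211)
77^4 = (77^2)^2 ≡ 21^2 = 441 ≡ 19 (mod 211)
77^8 = (77^4)^2 ≡ 19^2 = 361 ≡ 150 (mod 211)
77^10 = 77^8 · 77^2 ≡ 150 · 21 ≡ 196 (mod 211).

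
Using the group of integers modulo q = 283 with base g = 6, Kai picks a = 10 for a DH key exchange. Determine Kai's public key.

Public value = 6^10 (mod 283).
6^1 ≡ 6 (mod 283)
6^2 = (6^1)^2 ≡ 6^2 = 36 ≡ 36 (mod 283)
6^4 = (6^2)^2 ≡ 36^2 = 1296 ≡ 164 (mod 283)
6^8 = (6^4)^2 ≡ 164^2 = 26896 ≡ 11 (mod 283)
6^10 = 6^8 · 6^2 ≡ 11 · 36 ≡ 113 (mod 283).

113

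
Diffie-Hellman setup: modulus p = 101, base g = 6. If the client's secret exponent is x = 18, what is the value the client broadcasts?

87

Public value = 6^18 mod 101.
6^1 ≡ 6 (mod 101)
6^2 = (6^1)^2 ≡ 6^2 = 36 ≡ 36 (mod 101)
6^4 = (6^2)^2 ≡ 36^2 = 1296 ≡ 84 (mod 101)
6^8 = (6^4)^2 ≡ 84^2 = 7056 ≡ 87 (mod 101)
6^16 = (6^8)^2 ≡ 87^2 = 7569 ≡ 95 (mod 101)
6^18 = 6^16 · 6^2 ≡ 95 · 36 ≡ 87 (mod 101).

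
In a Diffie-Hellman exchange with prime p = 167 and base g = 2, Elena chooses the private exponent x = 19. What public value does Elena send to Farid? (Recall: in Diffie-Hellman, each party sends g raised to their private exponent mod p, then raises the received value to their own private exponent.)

Public value = 2^19 mod 167.
2^1 ≡ 2 (mod 167)
2^2 = (2^1)^2 ≡ 2^2 = 4 ≡ 4 (mod 167)
2^4 = (2^2)^2 ≡ 4^2 = 16 ≡ 16 (mod 167)
2^8 = (2^4)^2 ≡ 16^2 = 256 ≡ 89 (mod 167)
2^16 = (2^8)^2 ≡ 89^2 = 7921 ≡ 72 (mod 167)
2^19 = 2^16 · 2^2 · 2^1 ≡ 72 · 4 · 2 ≡ 75 (mod 167).

75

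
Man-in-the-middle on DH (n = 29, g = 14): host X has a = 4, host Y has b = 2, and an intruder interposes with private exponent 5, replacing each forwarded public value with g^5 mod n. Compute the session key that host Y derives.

13

Host Y receives an intruder's public value M = 14^5 mod 29 instead of the honest one.
14^1 ≡ 14 (mod 29)
14^2 = (14^1)^2 ≡ 14^2 = 196 ≡ 22 (mod 29)
14^4 = (14^2)^2 ≡ 22^2 = 484 ≡ 20 (mod 29)
14^5 = 14^4 · 14^1 ≡ 20 · 14 ≡ 19 (mod 29).
So M = 19. Host Y computes K = M^2 mod 29.
19^1 ≡ 19 (mod 29)
19^2 = (19^1)^2 ≡ 19^2 = 361 ≡ 13 (mod 29)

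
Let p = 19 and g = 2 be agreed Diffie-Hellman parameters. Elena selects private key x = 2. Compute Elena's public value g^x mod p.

4

Public value = 2^2 mod 19.
2^1 ≡ 2 (mod 19)
2^2 = (2^1)^2 ≡ 2^2 = 4 ≡ 4 (mod 19)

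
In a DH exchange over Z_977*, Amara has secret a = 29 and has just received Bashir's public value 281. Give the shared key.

Shared key K = 281^29 mod 977.
281^1 ≡ 281 (mod 977)
281^2 = (281^1)^2 ≡ 281^2 = 78961 ≡ 801 (mod 977)
281^4 = (281^2)^2 ≡ 801^2 = 641601 ≡ 689 (mod 977)
281^8 = (281^4)^2 ≡ 689^2 = 474721 ≡ 876 (mod 977)
281^16 = (281^8)^2 ≡ 876^2 = 767376 ≡ 431 (mod 977)
281^29 = 281^16 · 281^8 · 281^4 · 281^1 ≡ 431 · 876 · 689 · 281 ≡ 398 (mod 977).

398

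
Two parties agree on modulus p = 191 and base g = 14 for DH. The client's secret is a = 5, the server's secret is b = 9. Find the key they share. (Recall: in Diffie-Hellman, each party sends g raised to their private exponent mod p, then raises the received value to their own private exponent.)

The client sends A = g^a mod p = 14^5 mod 191.
14^1 ≡ 14 (mod 191)
14^2 = (14^1)^2 ≡ 14^2 = 196 ≡ 5 (mod 191)
14^4 = (14^2)^2 ≡ 5^2 = 25 ≡ 25 (mod 191)
14^5 = 14^4 · 14^1 ≡ 25 · 14 ≡ 159 (mod 191).
So A = 159. The server then computes K = A^b mod p = 159^9 mod 191.
159^1 ≡ 159 (mod 191)
159^2 = (159^1)^2 ≡ 159^2 = 25281 ≡ 69 (mod 191)
159^4 = (159^2)^2 ≡ 69^2 = 4761 ≡ 177 (mod 191)
159^8 = (159^4)^2 ≡ 177^2 = 31329 ≡ 5 (mod 191)
159^9 = 159^8 · 159^1 ≡ 5 · 159 ≡ 31 (mod 191).

31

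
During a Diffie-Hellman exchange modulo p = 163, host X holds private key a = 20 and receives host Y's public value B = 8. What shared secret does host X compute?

Shared key K = 8^20 mod 163.
8^1 ≡ 8 (mod 163)
8^2 = (8^1)^2 ≡ 8^2 = 64 ≡ 64 (mod 163)
8^4 = (8^2)^2 ≡ 64^2 = 4096 ≡ 21 (mod 163)
8^8 = (8^4)^2 ≡ 21^2 = 441 ≡ 115 (mod 163)
8^16 = (8^8)^2 ≡ 115^2 = 13225 ≡ 22 (mod 163)
8^20 = 8^16 · 8^4 ≡ 22 · 21 ≡ 136 (mod 163).

136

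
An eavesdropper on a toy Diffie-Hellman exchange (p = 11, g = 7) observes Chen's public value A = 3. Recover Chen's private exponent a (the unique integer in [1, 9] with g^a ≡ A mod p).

4

Try successive powers of 7 modulo 11:
7^1 ≡ 7
7^2 ≡ 5
7^3 ≡ 2
7^4 ≡ 3
Found: a = 4.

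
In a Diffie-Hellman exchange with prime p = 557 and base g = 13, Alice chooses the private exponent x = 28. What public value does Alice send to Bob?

116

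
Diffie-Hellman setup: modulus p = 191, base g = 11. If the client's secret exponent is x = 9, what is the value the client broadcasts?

166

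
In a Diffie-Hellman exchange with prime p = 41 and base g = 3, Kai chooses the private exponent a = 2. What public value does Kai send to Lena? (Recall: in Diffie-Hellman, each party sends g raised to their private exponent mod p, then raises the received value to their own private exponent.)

Public value = 3^2 (mod 41).
3^1 ≡ 3 (mod 41)
3^2 = (3^1)^2 ≡ 3^2 = 9 ≡ 9 (mod 41)

9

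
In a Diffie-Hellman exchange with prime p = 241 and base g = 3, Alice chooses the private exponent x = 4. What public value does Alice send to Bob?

Public value = 3^4 (mod 241).
3^1 ≡ 3 (mod 241)
3^2 = (3^1)^2 ≡ 3^2 = 9 ≡ 9 (mod 241)
3^4 = (3^2)^2 ≡ 9^2 = 81 ≡ 81 (mod 241)

81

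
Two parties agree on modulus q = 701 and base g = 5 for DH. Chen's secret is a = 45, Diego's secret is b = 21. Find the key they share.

237

Diego sends B = g^b mod q = 5^21 mod 701.
5^1 ≡ 5 (mod 701)
5^2 = (5^1)^2 ≡ 5^2 = 25 ≡ 25 (mod 701)
5^4 = (5^2)^2 ≡ 25^2 = 625 ≡ 625 (mod 701)
5^8 = (5^4)^2 ≡ 625^2 = 390625 ≡ 168 (mod 701)
5^16 = (5^8)^2 ≡ 168^2 = 28224 ≡ 184 (mod 701)
5^21 = 5^16 · 5^4 · 5^1 ≡ 184 · 625 · 5 ≡ 180 (mod 701).
So B = 180. Chen then computes K = B^a mod q = 180^45 mod 701.
180^1 ≡ 180 (mod 701)
180^2 = (180^1)^2 ≡ 180^2 = 32400 ≡ 154 (mod 701)
180^4 = (180^2)^2 ≡ 154^2 = 23716 ≡ 583 (mod 701)
180^8 = (180^4)^2 ≡ 583^2 = 339889 ≡ 605 (mod 701)
180^16 = (180^8)^2 ≡ 605^2 = 366025 ≡ 103 (mod 701)
180^32 = (180^16)^2 ≡ 103^2 = 10609 ≡ 94 (mod 701)
180^45 = 180^32 · 180^8 · 180^4 · 180^1 ≡ 94 · 605 · 583 · 180 ≡ 237 (mod 701).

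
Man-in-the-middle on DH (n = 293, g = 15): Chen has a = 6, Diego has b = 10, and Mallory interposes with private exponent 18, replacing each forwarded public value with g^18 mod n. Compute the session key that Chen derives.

Chen receives Mallory's public value M = 15^18 mod 293 instead of the honest one.
15^1 ≡ 15 (mod 293)
15^2 = (15^1)^2 ≡ 15^2 = 225 ≡ 225 (mod 293)
15^4 = (15^2)^2 ≡ 225^2 = 50625 ≡ 229 (mod 293)
15^8 = (15^4)^2 ≡ 229^2 = 52441 ≡ 287 (mod 293)
15^16 = (15^8)^2 ≡ 287^2 = 82369 ≡ 36 (mod 293)
15^18 = 15^16 · 15^2 ≡ 36 · 225 ≡ 189 (mod 293).
So M = 189. Chen computes K = M^6 mod 293.
189^1 ≡ 189 (mod 293)
189^2 = (189^1)^2 ≡ 189^2 = 35721 ≡ 268 (mod 293)
189^4 = (189^2)^2 ≡ 268^2 = 71824 ≡ 39 (mod 293)
189^6 = 189^4 · 189^2 ≡ 39 · 268 ≡ 197 (mod 293).

197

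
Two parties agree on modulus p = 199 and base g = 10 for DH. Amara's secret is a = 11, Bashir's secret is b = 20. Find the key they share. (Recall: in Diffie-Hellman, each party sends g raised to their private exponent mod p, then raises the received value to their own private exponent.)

Bashir sends B = g^b mod p = 10^20 mod 199.
10^1 ≡ 10 (mod 199)
10^2 = (10^1)^2 ≡ 10^2 = 100 ≡ 100 (mod 199)
10^4 = (10^2)^2 ≡ 100^2 = 10000 ≡ 50 (mod 199)
10^8 = (10^4)^2 ≡ 50^2 = 2500 ≡ 112 (mod 199)
10^16 = (10^8)^2 ≡ 112^2 = 12544 ≡ 7 (mod 199)
10^20 = 10^16 · 10^4 ≡ 7 · 50 ≡ 151 (mod 199).
So B = 151. Amara then computes K = B^a mod p = 151^11 mod 199.
151^1 ≡ 151 (mod 199)
151^2 = (151^1)^2 ≡ 151^2 = 22801 ≡ 115 (mod 199)
151^4 = (151^2)^2 ≡ 115^2 = 13225 ≡ 91 (mod 199)
151^8 = (151^4)^2 ≡ 91^2 = 8281 ≡ 122 (mod 199)
151^11 = 151^8 · 151^2 · 151^1 ≡ 122 · 115 · 151 ≡ 175 (mod 199).

175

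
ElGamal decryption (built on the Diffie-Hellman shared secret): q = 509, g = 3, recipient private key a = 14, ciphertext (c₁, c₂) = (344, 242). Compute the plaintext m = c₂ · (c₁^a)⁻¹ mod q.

Shared mask s = c₁^a mod q = 344^14 mod 509.
344^1 ≡ 344 (mod 509)
344^2 = (344^1)^2 ≡ 344^2 = 118336 ≡ 248 (mod 509)
344^4 = (344^2)^2 ≡ 248^2 = 61504 ≡ 424 (mod 509)
344^8 = (344^4)^2 ≡ 424^2 = 179776 ≡ 99 (mod 509)
344^14 = 344^8 · 344^4 · 344^2 ≡ 99 · 424 · 248 ≡ 489 (mod 509).
So s = 489; s⁻¹ ≡ 229 (mod 509).
m = c₂ · s⁻¹ mod 509 = 242 · 229 mod 509 = 446.

446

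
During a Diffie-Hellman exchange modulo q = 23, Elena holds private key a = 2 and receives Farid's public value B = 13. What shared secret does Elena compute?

Shared key K = 13^2 mod 23.
13^1 ≡ 13 (mod 23)
13^2 = (13^1)^2 ≡ 13^2 = 169 ≡ 8 (mod 23)

8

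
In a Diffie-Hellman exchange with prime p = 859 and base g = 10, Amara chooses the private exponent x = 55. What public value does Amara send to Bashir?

141

Public value = 10^55 mod 859.
10^1 ≡ 10 (mod 859)
10^2 = (10^1)^2 ≡ 10^2 = 100 ≡ 100 (mod 859)
10^4 = (10^2)^2 ≡ 100^2 = 10000 ≡ 551 (mod 859)
10^8 = (10^4)^2 ≡ 551^2 = 303601 ≡ 374 (mod 859)
10^16 = (10^8)^2 ≡ 374^2 = 139876 ≡ 718 (mod 859)
10^32 = (10^16)^2 ≡ 718^2 = 515524 ≡ 124 (mod 859)
10^55 = 10^32 · 10^16 · 10^4 · 10^2 · 10^1 ≡ 124 · 718 · 551 · 100 · 10 ≡ 141 (mod 859).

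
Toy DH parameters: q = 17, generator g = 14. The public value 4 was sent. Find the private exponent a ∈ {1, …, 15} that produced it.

12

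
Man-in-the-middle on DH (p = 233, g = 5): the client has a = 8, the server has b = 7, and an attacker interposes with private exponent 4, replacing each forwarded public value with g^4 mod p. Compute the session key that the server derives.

49

The server receives an attacker's public value M = 5^4 mod 233 instead of the honest one.
5^1 ≡ 5 (mod 233)
5^2 = (5^1)^2 ≡ 5^2 = 25 ≡ 25 (mod 233)
5^4 = (5^2)^2 ≡ 25^2 = 625 ≡ 159 (mod 233)
So M = 159. The server computes K = M^7 mod 233.
159^1 ≡ 159 (mod 233)
159^2 = (159^1)^2 ≡ 159^2 = 25281 ≡ 117 (mod 233)
159^4 = (159^2)^2 ≡ 117^2 = 13689 ≡ 175 (mod 233)
159^7 = 159^4 · 159^2 · 159^1 ≡ 175 · 117 · 159 ≡ 49 (mod 233).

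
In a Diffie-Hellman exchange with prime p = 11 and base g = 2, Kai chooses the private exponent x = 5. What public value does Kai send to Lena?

Public value = 2^5 mod 11.
2^1 ≡ 2 (mod 11)
2^2 = (2^1)^2 ≡ 2^2 = 4 ≡ 4 (mod 11)
2^4 = (2^2)^2 ≡ 4^2 = 16 ≡ 5 (mod 11)
2^5 = 2^4 · 2^1 ≡ 5 · 2 ≡ 10 (mod 11).

10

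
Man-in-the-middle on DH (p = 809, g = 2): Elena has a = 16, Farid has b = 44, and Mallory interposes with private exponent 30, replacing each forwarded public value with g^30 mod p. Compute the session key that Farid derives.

Farid receives Mallory's public value M = 2^30 mod 809 instead of the honest one.
2^1 ≡ 2 (mod 809)
2^2 = (2^1)^2 ≡ 2^2 = 4 ≡ 4 (mod 809)
2^4 = (2^2)^2 ≡ 4^2 = 16 ≡ 16 (mod 809)
2^8 = (2^4)^2 ≡ 16^2 = 256 ≡ 256 (mod 809)
2^16 = (2^8)^2 ≡ 256^2 = 65536 ≡ 7 (mod 809)
2^30 = 2^16 · 2^8 · 2^4 · 2^2 ≡ 7 · 256 · 16 · 4 ≡ 619 (mod 809).
So M = 619. Farid computes K = M^44 mod 809.
619^1 ≡ 619 (mod 809)
619^2 = (619^1)^2 ≡ 619^2 = 383161 ≡ 504 (mod 809)
619^4 = (619^2)^2 ≡ 504^2 = 254016 ≡ 799 (mod 809)
619^8 = (619^4)^2 ≡ 799^2 = 638401 ≡ 100 (mod 809)
619^16 = (619^8)^2 ≡ 100^2 = 10000 ≡ 292 (mod 809)
619^32 = (619^16)^2 ≡ 292^2 = 85264 ≡ 319 (mod 809)
619^44 = 619^32 · 619^8 · 619^4 ≡ 319 · 100 · 799 ≡ 555 (mod 809).

555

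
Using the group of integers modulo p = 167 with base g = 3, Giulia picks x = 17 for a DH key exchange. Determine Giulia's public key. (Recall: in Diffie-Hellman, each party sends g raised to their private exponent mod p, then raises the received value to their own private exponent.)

65

Public value = 3^17 (mod 167).
3^1 ≡ 3 (mod 167)
3^2 = (3^1)^2 ≡ 3^2 = 9 ≡ 9 (mod 167)
3^4 = (3^2)^2 ≡ 9^2 = 81 ≡ 81 (mod 167)
3^8 = (3^4)^2 ≡ 81^2 = 6561 ≡ 48 (mod 167)
3^16 = (3^8)^2 ≡ 48^2 = 2304 ≡ 133 (mod 167)
3^17 = 3^16 · 3^1 ≡ 133 · 3 ≡ 65 (mod 167).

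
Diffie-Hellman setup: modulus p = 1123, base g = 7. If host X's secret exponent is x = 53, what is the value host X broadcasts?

Public value = 7^53 mod 1123.
7^1 ≡ 7 (mod 1123)
7^2 = (7^1)^2 ≡ 7^2 = 49 ≡ 49 (mod 1123)
7^4 = (7^2)^2 ≡ 49^2 = 2401 ≡ 155 (mod 1123)
7^8 = (7^4)^2 ≡ 155^2 = 24025 ≡ 442 (mod 1123)
7^16 = (7^8)^2 ≡ 442^2 = 195364 ≡ 1085 (mod 1123)
7^32 = (7^16)^2 ≡ 1085^2 = 1177225 ≡ 321 (mod 1123)
7^53 = 7^32 · 7^16 · 7^4 · 7^1 ≡ 321 · 1085 · 155 · 7 ≡ 848 (mod 1123).

848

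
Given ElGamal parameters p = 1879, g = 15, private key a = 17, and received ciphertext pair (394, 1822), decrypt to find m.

Shared mask s = c₁^a mod p = 394^17 mod 1879.
394^1 ≡ 394 (mod 1879)
394^2 = (394^1)^2 ≡ 394^2 = 155236 ≡ 1158 (mod 1879)
394^4 = (394^2)^2 ≡ 1158^2 = 1340964 ≡ 1237 (mod 1879)
394^8 = (394^4)^2 ≡ 1237^2 = 1530169 ≡ 663 (mod 1879)
394^16 = (394^8)^2 ≡ 663^2 = 439569 ≡ 1762 (mod 1879)
394^17 = 394^16 · 394^1 ≡ 1762 · 394 ≡ 877 (mod 1879).
So s = 877; s⁻¹ ≡ 947 (mod 1879).
m = c₂ · s⁻¹ mod 1879 = 1822 · 947 mod 1879 = 512.

512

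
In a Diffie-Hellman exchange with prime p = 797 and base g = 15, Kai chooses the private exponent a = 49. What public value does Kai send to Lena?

324

Public value = 15^49 mod 797.
15^1 ≡ 15 (mod 797)
15^2 = (15^1)^2 ≡ 15^2 = 225 ≡ 225 (mod 797)
15^4 = (15^2)^2 ≡ 225^2 = 50625 ≡ 414 (mod 797)
15^8 = (15^4)^2 ≡ 414^2 = 171396 ≡ 41 (mod 797)
15^16 = (15^8)^2 ≡ 41^2 = 1681 ≡ 87 (mod 797)
15^32 = (15^16)^2 ≡ 87^2 = 7569 ≡ 396 (mod 797)
15^49 = 15^32 · 15^16 · 15^1 ≡ 396 · 87 · 15 ≡ 324 (mod 797).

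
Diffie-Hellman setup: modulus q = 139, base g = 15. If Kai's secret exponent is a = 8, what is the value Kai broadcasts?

Public value = 15^8 mod 139.
15^1 ≡ 15 (mod 139)
15^2 = (15^1)^2 ≡ 15^2 = 225 ≡ 86 (mod 139)
15^4 = (15^2)^2 ≡ 86^2 = 7396 ≡ 29 (mod 139)
15^8 = (15^4)^2 ≡ 29^2 = 841 ≡ 7 (mod 139)

7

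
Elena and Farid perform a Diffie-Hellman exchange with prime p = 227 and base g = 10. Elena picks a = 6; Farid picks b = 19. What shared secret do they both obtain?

10

Elena sends A = g^a mod p = 10^6 mod 227.
10^1 ≡ 10 (mod 227)
10^2 = (10^1)^2 ≡ 10^2 = 100 ≡ 100 (mod 227)
10^4 = (10^2)^2 ≡ 100^2 = 10000 ≡ 12 (mod 227)
10^6 = 10^4 · 10^2 ≡ 12 · 100 ≡ 65 (mod 227).
So A = 65. Farid then computes K = A^b mod p = 65^19 mod 227.
65^1 ≡ 65 (mod 227)
65^2 = (65^1)^2 ≡ 65^2 = 4225 ≡ 139 (mod 227)
65^4 = (65^2)^2 ≡ 139^2 = 19321 ≡ 26 (mod 227)
65^8 = (65^4)^2 ≡ 26^2 = 676 ≡ 222 (mod 227)
65^16 = (65^8)^2 ≡ 222^2 = 49284 ≡ 25 (mod 227)
65^19 = 65^16 · 65^2 · 65^1 ≡ 25 · 139 · 65 ≡ 10 (mod 227).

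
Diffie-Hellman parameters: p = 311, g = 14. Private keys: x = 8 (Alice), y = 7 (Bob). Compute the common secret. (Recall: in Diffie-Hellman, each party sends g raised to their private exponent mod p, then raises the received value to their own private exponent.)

Bob sends B = g^y mod p = 14^7 mod 311.
14^1 ≡ 14 (mod 311)
14^2 = (14^1)^2 ≡ 14^2 = 196 ≡ 196 (mod 311)
14^4 = (14^2)^2 ≡ 196^2 = 38416 ≡ 163 (mod 311)
14^7 = 14^4 · 14^2 · 14^1 ≡ 163 · 196 · 14 ≡ 54 (mod 311).
So B = 54. Alice then computes K = B^x mod p = 54^8 mod 311.
54^1 ≡ 54 (mod 311)
54^2 = (54^1)^2 ≡ 54^2 = 2916 ≡ 117 (mod 311)
54^4 = (54^2)^2 ≡ 117^2 = 13689 ≡ 5 (mod 311)
54^8 = (54^4)^2 ≡ 5^2 = 25 ≡ 25 (mod 311)

25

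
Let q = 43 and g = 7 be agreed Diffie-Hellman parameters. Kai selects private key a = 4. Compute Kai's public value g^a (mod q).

Public value = 7^4 (mod 43).
7^1 ≡ 7 (mod 43)
7^2 = (7^1)^2 ≡ 7^2 = 49 ≡ 6 (mod 43)
7^4 = (7^2)^2 ≡ 6^2 = 36 ≡ 36 (mod 43)

36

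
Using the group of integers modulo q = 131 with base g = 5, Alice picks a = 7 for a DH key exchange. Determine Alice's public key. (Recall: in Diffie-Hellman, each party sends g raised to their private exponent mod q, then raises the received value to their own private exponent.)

49

Public value = 5^7 mod 131.
5^1 ≡ 5 (mod 131)
5^2 = (5^1)^2 ≡ 5^2 = 25 ≡ 25 (mod 131)
5^4 = (5^2)^2 ≡ 25^2 = 625 ≡ 101 (mod 131)
5^7 = 5^4 · 5^2 · 5^1 ≡ 101 · 25 · 5 ≡ 49 (mod 131).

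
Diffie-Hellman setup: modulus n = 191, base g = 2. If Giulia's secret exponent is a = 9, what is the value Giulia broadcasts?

130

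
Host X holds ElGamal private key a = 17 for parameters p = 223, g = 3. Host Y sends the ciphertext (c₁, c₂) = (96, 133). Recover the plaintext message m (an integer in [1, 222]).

176

Shared mask s = c₁^a mod p = 96^17 mod 223.
96^1 ≡ 96 (mod 223)
96^2 = (96^1)^2 ≡ 96^2 = 9216 ≡ 73 (mod 223)
96^4 = (96^2)^2 ≡ 73^2 = 5329 ≡ 200 (mod 223)
96^8 = (96^4)^2 ≡ 200^2 = 40000 ≡ 83 (mod 223)
96^16 = (96^8)^2 ≡ 83^2 = 6889 ≡ 199 (mod 223)
96^17 = 96^16 · 96^1 ≡ 199 · 96 ≡ 149 (mod 223).
So s = 149; s⁻¹ ≡ 3 (mod 223).
m = c₂ · s⁻¹ mod 223 = 133 · 3 mod 223 = 176.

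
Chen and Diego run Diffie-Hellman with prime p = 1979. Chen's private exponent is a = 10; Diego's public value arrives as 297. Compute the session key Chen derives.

1540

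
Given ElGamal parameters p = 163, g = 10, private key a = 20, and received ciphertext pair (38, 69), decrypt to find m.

Shared mask s = c₁^a mod p = 38^20 mod 163.
38^1 ≡ 38 (mod 163)
38^2 = (38^1)^2 ≡ 38^2 = 1444 ≡ 140 (mod 163)
38^4 = (38^2)^2 ≡ 140^2 = 19600 ≡ 40 (mod 163)
38^8 = (38^4)^2 ≡ 40^2 = 1600 ≡ 133 (mod 163)
38^16 = (38^8)^2 ≡ 133^2 = 17689 ≡ 85 (mod 163)
38^20 = 38^16 · 38^4 ≡ 85 · 40 ≡ 140 (mod 163).
So s = 140; s⁻¹ ≡ 85 (mod 163).
m = c₂ · s⁻¹ mod 163 = 69 · 85 mod 163 = 160.

160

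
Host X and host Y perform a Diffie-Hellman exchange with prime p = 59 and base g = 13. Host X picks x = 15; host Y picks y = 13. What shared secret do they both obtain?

Host X sends A = g^x mod p = 13^15 mod 59.
13^1 ≡ 13 (mod 59)
13^2 = (13^1)^2 ≡ 13^2 = 169 ≡ 51 (mod 59)
13^4 = (13^2)^2 ≡ 51^2 = 2601 ≡ 5 (mod 59)
13^8 = (13^4)^2 ≡ 5^2 = 25 ≡ 25 (mod 59)
13^15 = 13^8 · 13^4 · 13^2 · 13^1 ≡ 25 · 5 · 51 · 13 ≡ 39 (mod 59).
So A = 39. Host Y then computes K = A^y mod p = 39^13 mod 59.
39^1 ≡ 39 (mod 59)
39^2 = (39^1)^2 ≡ 39^2 = 1521 ≡ 46 (mod 59)
39^4 = (39^2)^2 ≡ 46^2 = 2116 ≡ 51 (mod 59)
39^8 = (39^4)^2 ≡ 51^2 = 2601 ≡ 5 (mod 59)
39^13 = 39^8 · 39^4 · 39^1 ≡ 5 · 51 · 39 ≡ 33 (mod 59).

33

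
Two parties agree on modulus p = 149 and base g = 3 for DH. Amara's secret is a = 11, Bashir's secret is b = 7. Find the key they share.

122

Bashir sends B = g^b mod p = 3^7 mod 149.
3^1 ≡ 3 (mod 149)
3^2 = (3^1)^2 ≡ 3^2 = 9 ≡ 9 (mod 149)
3^4 = (3^2)^2 ≡ 9^2 = 81 ≡ 81 (mod 149)
3^7 = 3^4 · 3^2 · 3^1 ≡ 81 · 9 · 3 ≡ 101 (mod 149).
So B = 101. Amara then computes K = B^a mod p = 101^11 mod 149.
101^1 ≡ 101 (mod 149)
101^2 = (101^1)^2 ≡ 101^2 = 10201 ≡ 69 (mod 149)
101^4 = (101^2)^2 ≡ 69^2 = 4761 ≡ 142 (mod 149)
101^8 = (101^4)^2 ≡ 142^2 = 20164 ≡ 49 (mod 149)
101^11 = 101^8 · 101^2 · 101^1 ≡ 49 · 69 · 101 ≡ 122 (mod 149).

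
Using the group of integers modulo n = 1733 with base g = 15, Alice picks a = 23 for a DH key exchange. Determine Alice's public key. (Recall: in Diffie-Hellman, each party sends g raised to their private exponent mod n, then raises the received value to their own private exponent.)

Public value = 15^23 (mod 1733).
15^1 ≡ 15 (mod 1733)
15^2 = (15^1)^2 ≡ 15^2 = 225 ≡ 225 (mod 1733)
15^4 = (15^2)^2 ≡ 225^2 = 50625 ≡ 368 (mod 1733)
15^8 = (15^4)^2 ≡ 368^2 = 135424 ≡ 250 (mod 1733)
15^16 = (15^8)^2 ≡ 250^2 = 62500 ≡ 112 (mod 1733)
15^23 = 15^16 · 15^4 · 15^2 · 15^1 ≡ 112 · 368 · 225 · 15 ≡ 1289 (mod 1733).

1289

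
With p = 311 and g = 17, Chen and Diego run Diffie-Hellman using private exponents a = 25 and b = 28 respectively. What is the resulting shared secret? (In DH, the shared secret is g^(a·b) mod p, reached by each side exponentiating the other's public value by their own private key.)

Diego sends B = g^b mod p = 17^28 mod 311.
17^1 ≡ 17 (mod 311)
17^2 = (17^1)^2 ≡ 17^2 = 289 ≡ 289 (mod 311)
17^4 = (17^2)^2 ≡ 289^2 = 83521 ≡ 173 (mod 311)
17^8 = (17^4)^2 ≡ 173^2 = 29929 ≡ 73 (mod 311)
17^16 = (17^8)^2 ≡ 73^2 = 5329 ≡ 42 (mod 311)
17^28 = 17^16 · 17^8 · 17^4 ≡ 42 · 73 · 173 ≡ 163 (mod 311).
So B = 163. Chen then computes K = B^a mod p = 163^25 mod 311.
163^1 ≡ 163 (mod 311)
163^2 = (163^1)^2 ≡ 163^2 = 26569 ≡ 134 (mod 311)
163^4 = (163^2)^2 ≡ 134^2 = 17956 ≡ 229 (mod 311)
163^8 = (163^4)^2 ≡ 229^2 = 52441 ≡ 193 (mod 311)
163^16 = (163^8)^2 ≡ 193^2 = 37249 ≡ 240 (mod 311)
163^25 = 163^16 · 163^8 · 163^1 ≡ 240 · 193 · 163 ≡ 13 (mod 311).

13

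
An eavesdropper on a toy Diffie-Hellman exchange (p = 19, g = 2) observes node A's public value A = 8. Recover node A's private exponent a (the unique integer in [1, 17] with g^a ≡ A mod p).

3

Try successive powers of 2 modulo 19:
2^1 ≡ 2
2^2 ≡ 4
2^3 ≡ 8
Found: a = 3.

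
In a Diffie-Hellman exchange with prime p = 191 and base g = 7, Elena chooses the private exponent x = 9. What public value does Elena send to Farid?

82

Public value = 7^9 mod 191.
7^1 ≡ 7 (mod 191)
7^2 = (7^1)^2 ≡ 7^2 = 49 ≡ 49 (mod 191)
7^4 = (7^2)^2 ≡ 49^2 = 2401 ≡ 109 (mod 191)
7^8 = (7^4)^2 ≡ 109^2 = 11881 ≡ 39 (mod 191)
7^9 = 7^8 · 7^1 ≡ 39 · 7 ≡ 82 (mod 191).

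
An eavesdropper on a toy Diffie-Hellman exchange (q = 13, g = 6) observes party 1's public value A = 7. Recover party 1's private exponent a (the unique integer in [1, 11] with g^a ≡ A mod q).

Try successive powers of 6 modulo 13:
6^1 ≡ 6
6^2 ≡ 10
6^3 ≡ 8
6^4 ≡ 9
6^5 ≡ 2
6^6 ≡ 12
6^7 ≡ 7
Found: a = 7.

7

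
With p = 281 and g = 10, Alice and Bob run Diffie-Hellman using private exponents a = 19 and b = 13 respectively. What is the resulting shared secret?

Alice sends A = g^a mod p = 10^19 mod 281.
10^1 ≡ 10 (mod 281)
10^2 = (10^1)^2 ≡ 10^2 = 100 ≡ 100 (mod 281)
10^4 = (10^2)^2 ≡ 100^2 = 10000 ≡ 165 (mod 281)
10^8 = (10^4)^2 ≡ 165^2 = 27225 ≡ 249 (mod 281)
10^16 = (10^8)^2 ≡ 249^2 = 62001 ≡ 181 (mod 281)
10^19 = 10^16 · 10^2 · 10^1 ≡ 181 · 100 · 10 ≡ 36 (mod 281).
So A = 36. Bob then computes K = A^b mod p = 36^13 mod 281.
36^1 ≡ 36 (mod 281)
36^2 = (36^1)^2 ≡ 36^2 = 1296 ≡ 172 (mod 281)
36^4 = (36^2)^2 ≡ 172^2 = 29584 ≡ 79 (mod 281)
36^8 = (36^4)^2 ≡ 79^2 = 6241 ≡ 59 (mod 281)
36^13 = 36^8 · 36^4 · 36^1 ≡ 59 · 79 · 36 ≡ 39 (mod 281).

39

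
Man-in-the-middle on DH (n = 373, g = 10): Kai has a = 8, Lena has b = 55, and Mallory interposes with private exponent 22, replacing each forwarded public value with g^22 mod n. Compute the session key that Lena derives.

Lena receives Mallory's public value M = 10^22 mod 373 instead of the honest one.
10^1 ≡ 10 (mod 373)
10^2 = (10^1)^2 ≡ 10^2 = 100 ≡ 100 (mod 373)
10^4 = (10^2)^2 ≡ 100^2 = 10000 ≡ 302 (mod 373)
10^8 = (10^4)^2 ≡ 302^2 = 91204 ≡ 192 (mod 373)
10^16 = (10^8)^2 ≡ 192^2 = 36864 ≡ 310 (mod 373)
10^22 = 10^16 · 10^4 · 10^2 ≡ 310 · 302 · 100 ≡ 73 (mod 373).
So M = 73. Lena computes K = M^55 mod 373.
73^1 ≡ 73 (mod 373)
73^2 = (73^1)^2 ≡ 73^2 = 5329 ≡ 107 (mod 373)
73^4 = (73^2)^2 ≡ 107^2 = 11449 ≡ 259 (mod 373)
73^8 = (73^4)^2 ≡ 259^2 = 67081 ≡ 314 (mod 373)
73^16 = (73^8)^2 ≡ 314^2 = 98596 ≡ 124 (mod 373)
73^32 = (73^16)^2 ≡ 124^2 = 15376 ≡ 83 (mod 373)
73^55 = 73^32 · 73^16 · 73^4 · 73^2 · 73^1 ≡ 83 · 124 · 259 · 107 · 73 ≡ 363 (mod 373).

363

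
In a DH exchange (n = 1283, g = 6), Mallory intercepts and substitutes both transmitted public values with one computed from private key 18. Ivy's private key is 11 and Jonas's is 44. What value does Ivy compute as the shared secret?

Ivy receives Mallory's public value M = 6^18 mod 1283 instead of the honest one.
6^1 ≡ 6 (mod 1283)
6^2 = (6^1)^2 ≡ 6^2 = 36 ≡ 36 (mod 1283)
6^4 = (6^2)^2 ≡ 36^2 = 1296 ≡ 13 (mod 1283)
6^8 = (6^4)^2 ≡ 13^2 = 169 ≡ 169 (mod 1283)
6^16 = (6^8)^2 ≡ 169^2 = 28561 ≡ 335 (mod 1283)
6^18 = 6^16 · 6^2 ≡ 335 · 36 ≡ 513 (mod 1283).
So M = 513. Ivy computes K = M^11 mod 1283.
513^1 ≡ 513 (mod 1283)
513^2 = (513^1)^2 ≡ 513^2 = 263169 ≡ 154 (mod 1283)
513^4 = (513^2)^2 ≡ 154^2 = 23716 ≡ 622 (mod 1283)
513^8 = (513^4)^2 ≡ 622^2 = 386884 ≡ 701 (mod 1283)
513^11 = 513^8 · 513^2 · 513^1 ≡ 701 · 154 · 513 ≡ 990 (mod 1283).

990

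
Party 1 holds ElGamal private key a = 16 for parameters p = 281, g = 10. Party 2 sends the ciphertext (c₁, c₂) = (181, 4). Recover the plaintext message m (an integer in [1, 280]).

155

Shared mask s = c₁^a mod p = 181^16 mod 281.
181^1 ≡ 181 (mod 281)
181^2 = (181^1)^2 ≡ 181^2 = 32761 ≡ 165 (mod 281)
181^4 = (181^2)^2 ≡ 165^2 = 27225 ≡ 249 (mod 281)
181^8 = (181^4)^2 ≡ 249^2 = 62001 ≡ 181 (mod 281)
181^16 = (181^8)^2 ≡ 181^2 = 32761 ≡ 165 (mod 281)
So s = 165; s⁻¹ ≡ 109 (mod 281).
m = c₂ · s⁻¹ mod 281 = 4 · 109 mod 281 = 155.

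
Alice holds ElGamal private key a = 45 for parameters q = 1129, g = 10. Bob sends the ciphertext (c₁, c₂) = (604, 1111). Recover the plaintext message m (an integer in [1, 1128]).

807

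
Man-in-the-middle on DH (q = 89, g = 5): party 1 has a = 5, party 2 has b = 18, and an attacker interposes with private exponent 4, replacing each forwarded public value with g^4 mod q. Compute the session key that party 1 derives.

32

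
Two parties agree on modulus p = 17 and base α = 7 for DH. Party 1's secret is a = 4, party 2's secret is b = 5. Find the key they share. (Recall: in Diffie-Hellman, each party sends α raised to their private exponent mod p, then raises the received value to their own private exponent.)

4

Party 1 sends A = α^a mod p = 7^4 mod 17.
7^1 ≡ 7 (mod 17)
7^2 = (7^1)^2 ≡ 7^2 = 49 ≡ 15 (mod 17)
7^4 = (7^2)^2 ≡ 15^2 = 225 ≡ 4 (mod 17)
So A = 4. Party 2 then computes K = A^b mod p = 4^5 mod 17.
4^1 ≡ 4 (mod 17)
4^2 = (4^1)^2 ≡ 4^2 = 16 ≡ 16 (mod 17)
4^4 = (4^2)^2 ≡ 16^2 = 256 ≡ 1 (mod 17)
4^5 = 4^4 · 4^1 ≡ 1 · 4 ≡ 4 (mod 17).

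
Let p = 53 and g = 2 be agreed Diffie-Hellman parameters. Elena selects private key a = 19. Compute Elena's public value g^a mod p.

Public value = 2^19 mod 53.
2^1 ≡ 2 (mod 53)
2^2 = (2^1)^2 ≡ 2^2 = 4 ≡ 4 (mod 53)
2^4 = (2^2)^2 ≡ 4^2 = 16 ≡ 16 (mod 53)
2^8 = (2^4)^2 ≡ 16^2 = 256 ≡ 44 (mod 53)
2^16 = (2^8)^2 ≡ 44^2 = 1936 ≡ 28 (mod 53)
2^19 = 2^16 · 2^2 · 2^1 ≡ 28 · 4 · 2 ≡ 12 (mod 53).

12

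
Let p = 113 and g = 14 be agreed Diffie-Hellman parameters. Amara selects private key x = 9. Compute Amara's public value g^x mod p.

111

Public value = 14^9 mod 113.
14^1 ≡ 14 (mod 113)
14^2 = (14^1)^2 ≡ 14^2 = 196 ≡ 83 (mod 113)
14^4 = (14^2)^2 ≡ 83^2 = 6889 ≡ 109 (mod 113)
14^8 = (14^4)^2 ≡ 109^2 = 11881 ≡ 16 (mod 113)
14^9 = 14^8 · 14^1 ≡ 16 · 14 ≡ 111 (mod 113).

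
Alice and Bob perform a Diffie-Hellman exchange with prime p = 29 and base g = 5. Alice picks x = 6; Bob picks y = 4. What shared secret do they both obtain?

20

Bob sends B = g^y mod p = 5^4 mod 29.
5^1 ≡ 5 (mod 29)
5^2 = (5^1)^2 ≡ 5^2 = 25 ≡ 25 (mod 29)
5^4 = (5^2)^2 ≡ 25^2 = 625 ≡ 16 (mod 29)
So B = 16. Alice then computes K = B^x mod p = 16^6 mod 29.
16^1 ≡ 16 (mod 29)
16^2 = (16^1)^2 ≡ 16^2 = 256 ≡ 24 (mod 29)
16^4 = (16^2)^2 ≡ 24^2 = 576 ≡ 25 (mod 29)
16^6 = 16^4 · 16^2 ≡ 25 · 24 ≡ 20 (mod 29).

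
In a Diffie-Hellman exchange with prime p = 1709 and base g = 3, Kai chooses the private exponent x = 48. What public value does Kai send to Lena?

1207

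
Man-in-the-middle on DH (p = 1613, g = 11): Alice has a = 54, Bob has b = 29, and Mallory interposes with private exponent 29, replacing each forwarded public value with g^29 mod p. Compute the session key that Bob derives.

1032

Bob receives Mallory's public value M = 11^29 mod 1613 instead of the honest one.
11^1 ≡ 11 (mod 1613)
11^2 = (11^1)^2 ≡ 11^2 = 121 ≡ 121 (mod 1613)
11^4 = (11^2)^2 ≡ 121^2 = 14641 ≡ 124 (mod 1613)
11^8 = (11^4)^2 ≡ 124^2 = 15376 ≡ 859 (mod 1613)
11^16 = (11^8)^2 ≡ 859^2 = 737881 ≡ 740 (mod 1613)
11^29 = 11^16 · 11^8 · 11^4 · 11^1 ≡ 740 · 859 · 124 · 11 ≡ 1124 (mod 1613).
So M = 1124. Bob computes K = M^29 mod 1613.
1124^1 ≡ 1124 (mod 1613)
1124^2 = (1124^1)^2 ≡ 1124^2 = 1263376 ≡ 397 (mod 1613)
1124^4 = (1124^2)^2 ≡ 397^2 = 157609 ≡ 1148 (mod 1613)
1124^8 = (1124^4)^2 ≡ 1148^2 = 1317904 ≡ 83 (mod 1613)
1124^16 = (1124^8)^2 ≡ 83^2 = 6889 ≡ 437 (mod 1613)
1124^29 = 1124^16 · 1124^8 · 1124^4 · 1124^1 ≡ 437 · 83 · 1148 · 1124 ≡ 1032 (mod 1613).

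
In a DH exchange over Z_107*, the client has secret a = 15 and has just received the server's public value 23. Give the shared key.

Shared key K = 23^15 mod 107.
23^1 ≡ 23 (mod 107)
23^2 = (23^1)^2 ≡ 23^2 = 529 ≡ 101 (mod 107)
23^4 = (23^2)^2 ≡ 101^2 = 10201 ≡ 36 (mod 107)
23^8 = (23^4)^2 ≡ 36^2 = 1296 ≡ 12 (mod 107)
23^15 = 23^8 · 23^4 · 23^2 · 23^1 ≡ 12 · 36 · 101 · 23 ≡ 90 (mod 107).

90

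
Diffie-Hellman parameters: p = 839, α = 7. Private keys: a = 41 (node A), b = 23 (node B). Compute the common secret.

183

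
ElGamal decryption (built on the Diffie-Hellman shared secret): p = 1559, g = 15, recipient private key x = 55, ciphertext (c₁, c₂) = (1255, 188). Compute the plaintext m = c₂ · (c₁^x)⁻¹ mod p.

566

Shared mask s = c₁^x mod p = 1255^55 mod 1559.
1255^1 ≡ 1255 (mod 1559)
1255^2 = (1255^1)^2 ≡ 1255^2 = 1575025 ≡ 435 (mod 1559)
1255^4 = (1255^2)^2 ≡ 435^2 = 189225 ≡ 586 (mod 1559)
1255^8 = (1255^4)^2 ≡ 586^2 = 343396 ≡ 416 (mod 1559)
1255^16 = (1255^8)^2 ≡ 416^2 = 173056 ≡ 7 (mod 1559)
1255^32 = (1255^16)^2 ≡ 7^2 = 49 ≡ 49 (mod 1559)
1255^55 = 1255^32 · 1255^16 · 1255^4 · 1255^2 · 1255^1 ≡ 49 · 7 · 586 · 435 · 1255 ≡ 105 (mod 1559).
So s = 105; s⁻¹ ≡ 683 (mod 1559).
m = c₂ · s⁻¹ mod 1559 = 188 · 683 mod 1559 = 566.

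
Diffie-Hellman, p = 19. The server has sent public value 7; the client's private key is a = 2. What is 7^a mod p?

11

Shared key K = 7^2 mod 19.
7^1 ≡ 7 (mod 19)
7^2 = (7^1)^2 ≡ 7^2 = 49 ≡ 11 (mod 19)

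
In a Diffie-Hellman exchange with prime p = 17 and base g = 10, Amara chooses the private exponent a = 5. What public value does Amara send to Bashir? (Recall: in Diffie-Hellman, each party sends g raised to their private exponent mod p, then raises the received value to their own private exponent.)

6

Public value = 10^5 mod 17.
10^1 ≡ 10 (mod 17)
10^2 = (10^1)^2 ≡ 10^2 = 100 ≡ 15 (mod 17)
10^4 = (10^2)^2 ≡ 15^2 = 225 ≡ 4 (mod 17)
10^5 = 10^4 · 10^1 ≡ 4 · 10 ≡ 6 (mod 17).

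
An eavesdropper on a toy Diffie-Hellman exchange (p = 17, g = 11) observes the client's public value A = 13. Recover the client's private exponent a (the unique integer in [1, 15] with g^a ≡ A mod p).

12

Try successive powers of 11 modulo 17:
11^1 ≡ 11
11^2 ≡ 2
11^3 ≡ 5
11^4 ≡ 4
11^5 ≡ 10
11^6 ≡ 8
11^7 ≡ 3
11^8 ≡ 16
11^9 ≡ 6
11^10 ≡ 15
11^11 ≡ 12
11^12 ≡ 13
Found: a = 12.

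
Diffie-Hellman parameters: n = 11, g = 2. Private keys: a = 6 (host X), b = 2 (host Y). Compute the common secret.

Host X sends A = g^a mod n = 2^6 mod 11.
2^1 ≡ 2 (mod 11)
2^2 = (2^1)^2 ≡ 2^2 = 4 ≡ 4 (mod 11)
2^4 = (2^2)^2 ≡ 4^2 = 16 ≡ 5 (mod 11)
2^6 = 2^4 · 2^2 ≡ 5 · 4 ≡ 9 (mod 11).
So A = 9. Host Y then computes K = A^b mod n = 9^2 mod 11.
9^1 ≡ 9 (mod 11)
9^2 = (9^1)^2 ≡ 9^2 = 81 ≡ 4 (mod 11)

4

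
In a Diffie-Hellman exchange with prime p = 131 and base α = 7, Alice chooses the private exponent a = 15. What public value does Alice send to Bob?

Public value = 7^15 mod 131.
7^1 ≡ 7 (mod 131)
7^2 = (7^1)^2 ≡ 7^2 = 49 ≡ 49 (mod 131)
7^4 = (7^2)^2 ≡ 49^2 = 2401 ≡ 43 (mod 131)
7^8 = (7^4)^2 ≡ 43^2 = 1849 ≡ 15 (mod 131)
7^15 = 7^8 · 7^4 · 7^2 · 7^1 ≡ 15 · 43 · 49 · 7 ≡ 107 (mod 131).

107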